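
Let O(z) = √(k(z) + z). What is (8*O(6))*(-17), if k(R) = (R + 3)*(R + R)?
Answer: -136*√114 ≈ -1452.1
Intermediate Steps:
k(R) = 2*R*(3 + R) (k(R) = (3 + R)*(2*R) = 2*R*(3 + R))
O(z) = √(z + 2*z*(3 + z)) (O(z) = √(2*z*(3 + z) + z) = √(z + 2*z*(3 + z)))
(8*O(6))*(-17) = (8*√(6*(7 + 2*6)))*(-17) = (8*√(6*(7 + 12)))*(-17) = (8*√(6*19))*(-17) = (8*√114)*(-17) = -136*√114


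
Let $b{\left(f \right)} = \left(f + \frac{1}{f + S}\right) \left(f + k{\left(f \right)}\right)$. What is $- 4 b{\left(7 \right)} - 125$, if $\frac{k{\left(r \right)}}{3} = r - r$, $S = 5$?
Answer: $- \frac{970}{3} \approx -323.33$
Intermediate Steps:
$k{\left(r \right)} = 0$ ($k{\left(r \right)} = 3 \left(r - r\right) = 3 \cdot 0 = 0$)
$b{\left(f \right)} = f \left(f + \frac{1}{5 + f}\right)$ ($b{\left(f \right)} = \left(f + \frac{1}{f + 5}\right) \left(f + 0\right) = \left(f + \frac{1}{5 + f}\right) f = f \left(f + \frac{1}{5 + f}\right)$)
$- 4 b{\left(7 \right)} - 125 = - 4 \frac{7 \left(1 + 7^{2} + 5 \cdot 7\right)}{5 + 7} - 125 = - 4 \frac{7 \left(1 + 49 + 35\right)}{12} - 125 = - 4 \cdot 7 \cdot \frac{1}{12} \cdot 85 - 125 = \left(-4\right) \frac{595}{12} - 125 = - \frac{595}{3} - 125 = - \frac{970}{3}$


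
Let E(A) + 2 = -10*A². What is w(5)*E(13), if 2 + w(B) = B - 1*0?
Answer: -5076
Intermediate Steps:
w(B) = -2 + B (w(B) = -2 + (B - 1*0) = -2 + (B + 0) = -2 + B)
E(A) = -2 - 10*A²
w(5)*E(13) = (-2 + 5)*(-2 - 10*13²) = 3*(-2 - 10*169) = 3*(-2 - 1690) = 3*(-1692) = -5076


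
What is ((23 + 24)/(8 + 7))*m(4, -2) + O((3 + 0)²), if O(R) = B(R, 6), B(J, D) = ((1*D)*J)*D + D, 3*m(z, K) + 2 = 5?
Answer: 4997/15 ≈ 333.13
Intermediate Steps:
m(z, K) = 1 (m(z, K) = -⅔ + (⅓)*5 = -⅔ + 5/3 = 1)
B(J, D) = D + J*D² (B(J, D) = (D*J)*D + D = J*D² + D = D + J*D²)
O(R) = 6 + 36*R (O(R) = 6*(1 + 6*R) = 6 + 36*R)
((23 + 24)/(8 + 7))*m(4, -2) + O((3 + 0)²) = ((23 + 24)/(8 + 7))*1 + (6 + 36*(3 + 0)²) = (47/15)*1 + (6 + 36*3²) = (47*(1/15))*1 + (6 + 36*9) = (47/15)*1 + (6 + 324) = 47/15 + 330 = 4997/15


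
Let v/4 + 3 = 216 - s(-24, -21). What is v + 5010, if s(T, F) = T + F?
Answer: 6042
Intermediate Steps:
s(T, F) = F + T
v = 1032 (v = -12 + 4*(216 - (-21 - 24)) = -12 + 4*(216 - 1*(-45)) = -12 + 4*(216 + 45) = -12 + 4*261 = -12 + 1044 = 1032)
v + 5010 = 1032 + 5010 = 6042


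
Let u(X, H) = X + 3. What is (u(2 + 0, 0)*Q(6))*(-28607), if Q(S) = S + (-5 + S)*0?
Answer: -858210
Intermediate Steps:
u(X, H) = 3 + X
Q(S) = S (Q(S) = S + 0 = S)
(u(2 + 0, 0)*Q(6))*(-28607) = ((3 + (2 + 0))*6)*(-28607) = ((3 + 2)*6)*(-28607) = (5*6)*(-28607) = 30*(-28607) = -858210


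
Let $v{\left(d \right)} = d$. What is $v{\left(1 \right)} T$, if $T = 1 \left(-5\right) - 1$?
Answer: $-6$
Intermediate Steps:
$T = -6$ ($T = -5 - 1 = -6$)
$v{\left(1 \right)} T = 1 \left(-6\right) = -6$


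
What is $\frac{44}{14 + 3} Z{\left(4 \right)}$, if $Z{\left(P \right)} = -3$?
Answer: $- \frac{132}{17} \approx -7.7647$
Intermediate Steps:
$\frac{44}{14 + 3} Z{\left(4 \right)} = \frac{44}{14 + 3} \left(-3\right) = \frac{44}{17} \left(-3\right) = - \frac{132}{17}$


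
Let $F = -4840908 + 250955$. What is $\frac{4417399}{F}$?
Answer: $- \frac{4417399}{4589953} \approx -0.96241$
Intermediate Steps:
$F = -4589953$
$\frac{4417399}{F} = \frac{4417399}{-4589953} = 4417399 \left(- \frac{1}{4589953}\right) = - \frac{4417399}{4589953}$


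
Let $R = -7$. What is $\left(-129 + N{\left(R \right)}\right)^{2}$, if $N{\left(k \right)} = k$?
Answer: $18496$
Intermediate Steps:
$\left(-129 + N{\left(R \right)}\right)^{2} = \left(-129 - 7\right)^{2} = \left(-136\right)^{2} = 18496$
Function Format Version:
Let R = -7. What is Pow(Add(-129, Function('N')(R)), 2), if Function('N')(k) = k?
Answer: 18496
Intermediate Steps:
Pow(Add(-129, Function('N')(R)), 2) = Pow(Add(-129, -7), 2) = Pow(-136, 2) = 18496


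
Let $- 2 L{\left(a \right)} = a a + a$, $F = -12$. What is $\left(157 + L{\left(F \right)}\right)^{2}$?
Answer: $8281$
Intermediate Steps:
$L{\left(a \right)} = - \frac{a}{2} - \frac{a^{2}}{2}$ ($L{\left(a \right)} = - \frac{a a + a}{2} = - \frac{a^{2} + a}{2} = - \frac{a + a^{2}}{2} = - \frac{a}{2} - \frac{a^{2}}{2}$)
$\left(157 + L{\left(F \right)}\right)^{2} = \left(157 - - 6 \left(1 - 12\right)\right)^{2} = \left(157 - \left(-6\right) \left(-11\right)\right)^{2} = \left(157 - 66\right)^{2} = 91^{2} = 8281$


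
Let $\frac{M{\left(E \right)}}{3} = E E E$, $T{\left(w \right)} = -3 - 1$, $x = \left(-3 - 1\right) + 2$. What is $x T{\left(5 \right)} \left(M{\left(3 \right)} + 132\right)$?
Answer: $1704$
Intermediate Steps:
$x = -2$ ($x = -4 + 2 = -2$)
$T{\left(w \right)} = -4$
$M{\left(E \right)} = 3 E^{3}$ ($M{\left(E \right)} = 3 E E E = 3 E^{2} E = 3 E^{3}$)
$x T{\left(5 \right)} \left(M{\left(3 \right)} + 132\right) = \left(-2\right) \left(-4\right) \left(3 \cdot 3^{3} + 132\right) = 8 \left(3 \cdot 27 + 132\right) = 8 \left(81 + 132\right) = 8 \cdot 213 = 1704$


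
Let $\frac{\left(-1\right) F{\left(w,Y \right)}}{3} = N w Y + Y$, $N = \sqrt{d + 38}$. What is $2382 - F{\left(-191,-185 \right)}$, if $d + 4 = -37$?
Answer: $1827 + 106005 i \sqrt{3} \approx 1827.0 + 1.8361 \cdot 10^{5} i$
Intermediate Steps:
$d = -41$ ($d = -4 - 37 = -41$)
$N = i \sqrt{3}$ ($N = \sqrt{-41 + 38} = \sqrt{-3} = i \sqrt{3} \approx 1.732 i$)
$F{\left(w,Y \right)} = - 3 Y - 3 i Y w \sqrt{3}$ ($F{\left(w,Y \right)} = - 3 \left(i \sqrt{3} w Y + Y\right) = - 3 \left(i w \sqrt{3} Y + Y\right) = - 3 \left(i Y w \sqrt{3} + Y\right) = - 3 \left(Y + i Y w \sqrt{3}\right) = - 3 Y - 3 i Y w \sqrt{3}$)
$2382 - F{\left(-191,-185 \right)} = 2382 - \left(-3\right) \left(-185\right) \left(1 + i \left(-191\right) \sqrt{3}\right) = 2382 - \left(-3\right) \left(-185\right) \left(1 - 191 i \sqrt{3}\right) = 2382 - \left(555 - 106005 i \sqrt{3}\right) = 1827 + 106005 i \sqrt{3}$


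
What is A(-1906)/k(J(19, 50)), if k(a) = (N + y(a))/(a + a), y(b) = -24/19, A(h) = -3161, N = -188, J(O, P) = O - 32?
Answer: -26923/62 ≈ -434.24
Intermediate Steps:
J(O, P) = -32 + O
y(b) = -24/19 (y(b) = -24*1/19 = -24/19)
k(a) = -1798/(19*a) (k(a) = (-188 - 24/19)/(a + a) = -3596*1/(2*a)/19 = -1798/(19*a))
A(-1906)/k(J(19, 50)) = -3161/((-1798/(19*(-32 + 19)))) = -3161/((-1798/19/(-13))) = -3161/((-1798/19*(-1/13))) = -3161/1798/247 = -3161*247/1798 = -26923/62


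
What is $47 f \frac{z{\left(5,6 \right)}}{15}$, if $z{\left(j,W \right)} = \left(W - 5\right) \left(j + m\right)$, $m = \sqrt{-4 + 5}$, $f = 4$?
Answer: $\frac{376}{5} \approx 75.2$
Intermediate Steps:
$m = 1$ ($m = \sqrt{1} = 1$)
$z{\left(j,W \right)} = \left(1 + j\right) \left(-5 + W\right)$ ($z{\left(j,W \right)} = \left(W - 5\right) \left(j + 1\right) = \left(-5 + W\right) \left(1 + j\right) = \left(1 + j\right) \left(-5 + W\right)$)
$47 f \frac{z{\left(5,6 \right)}}{15} = 47 \cdot 4 \frac{-5 + 6 - 25 + 6 \cdot 5}{15} = 188 \left(-5 + 6 - 25 + 30\right) \frac{1}{15} = 188 \cdot 6 \cdot \frac{1}{15} = 188 \cdot \frac{2}{5} = \frac{376}{5}$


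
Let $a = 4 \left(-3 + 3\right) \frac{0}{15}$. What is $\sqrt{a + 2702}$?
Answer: $\sqrt{2702} \approx 51.981$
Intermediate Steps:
$a = 0$ ($a = 4 \cdot 0 \cdot 0 \cdot \frac{1}{15} = 0 \cdot 0 = 0$)
$\sqrt{a + 2702} = \sqrt{0 + 2702} = \sqrt{2702}$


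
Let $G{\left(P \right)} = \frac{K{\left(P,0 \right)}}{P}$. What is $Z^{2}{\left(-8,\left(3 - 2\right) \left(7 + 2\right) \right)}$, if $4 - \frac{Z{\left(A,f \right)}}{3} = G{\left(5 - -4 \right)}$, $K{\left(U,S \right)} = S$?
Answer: $144$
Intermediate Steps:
$G{\left(P \right)} = 0$ ($G{\left(P \right)} = \frac{0}{P} = 0$)
$Z{\left(A,f \right)} = 12$ ($Z{\left(A,f \right)} = 12 - 0 = 12 + 0 = 12$)
$Z^{2}{\left(-8,\left(3 - 2\right) \left(7 + 2\right) \right)} = 12^{2} = 144$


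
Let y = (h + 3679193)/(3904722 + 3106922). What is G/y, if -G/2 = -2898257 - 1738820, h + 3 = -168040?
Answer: 32513533124588/1755575 ≈ 1.8520e+7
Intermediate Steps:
h = -168043 (h = -3 - 168040 = -168043)
G = 9274154 (G = -2*(-2898257 - 1738820) = -2*(-4637077) = 9274154)
y = 1755575/3505822 (y = (-168043 + 3679193)/(3904722 + 3106922) = 3511150/7011644 = 3511150*(1/7011644) = 1755575/3505822 ≈ 0.50076)
G/y = 9274154/(1755575/3505822) = 9274154*(3505822/1755575) = 32513533124588/1755575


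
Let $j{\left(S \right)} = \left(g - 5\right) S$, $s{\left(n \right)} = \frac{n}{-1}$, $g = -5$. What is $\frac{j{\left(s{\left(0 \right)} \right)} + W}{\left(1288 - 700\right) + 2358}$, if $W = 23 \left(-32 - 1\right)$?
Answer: $- \frac{253}{982} \approx -0.25764$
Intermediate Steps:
$s{\left(n \right)} = - n$ ($s{\left(n \right)} = n \left(-1\right) = - n$)
$j{\left(S \right)} = - 10 S$ ($j{\left(S \right)} = \left(-5 - 5\right) S = - 10 S$)
$W = -759$ ($W = 23 \left(-33\right) = -759$)
$\frac{j{\left(s{\left(0 \right)} \right)} + W}{\left(1288 - 700\right) + 2358} = \frac{- 10 \left(\left(-1\right) 0\right) - 759}{\left(1288 - 700\right) + 2358} = \frac{\left(-10\right) 0 - 759}{588 + 2358} = \frac{0 - 759}{2946} = \left(-759\right) \frac{1}{2946} = - \frac{253}{982}$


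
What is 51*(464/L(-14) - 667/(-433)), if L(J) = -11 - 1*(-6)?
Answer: -10076427/2165 ≈ -4654.2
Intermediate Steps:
L(J) = -5 (L(J) = -11 + 6 = -5)
51*(464/L(-14) - 667/(-433)) = 51*(464/(-5) - 667/(-433)) = 51*(464*(-1/5) - 667*(-1/433)) = 51*(-464/5 + 667/433) = 51*(-197577/2165) = -10076427/2165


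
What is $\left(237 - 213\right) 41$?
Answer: $984$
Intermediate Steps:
$\left(237 - 213\right) 41 = 24 \cdot 41 = 984$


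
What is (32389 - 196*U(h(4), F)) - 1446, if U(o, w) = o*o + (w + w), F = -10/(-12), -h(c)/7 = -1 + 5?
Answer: -369143/3 ≈ -1.2305e+5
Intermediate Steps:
h(c) = -28 (h(c) = -7*(-1 + 5) = -7*4 = -28)
F = 5/6 (F = -10*(-1/12) = 5/6 ≈ 0.83333)
U(o, w) = o**2 + 2*w
(32389 - 196*U(h(4), F)) - 1446 = (32389 - 196*((-28)**2 + 2*(5/6))) - 1446 = (32389 - 196*(784 + 5/3)) - 1446 = (32389 - 196*2357/3) - 1446 = (32389 - 461972/3) - 1446 = -364805/3 - 1446 = -369143/3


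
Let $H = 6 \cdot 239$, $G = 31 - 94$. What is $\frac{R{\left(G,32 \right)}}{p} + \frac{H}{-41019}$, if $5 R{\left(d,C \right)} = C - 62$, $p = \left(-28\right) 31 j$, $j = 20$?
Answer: $- \frac{4108021}{118681640} \approx -0.034614$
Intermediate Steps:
$G = -63$ ($G = 31 - 94 = -63$)
$p = -17360$ ($p = \left(-28\right) 31 \cdot 20 = \left(-868\right) 20 = -17360$)
$R{\left(d,C \right)} = - \frac{62}{5} + \frac{C}{5}$ ($R{\left(d,C \right)} = \frac{C - 62}{5} = \frac{-62 + C}{5} = - \frac{62}{5} + \frac{C}{5}$)
$H = 1434$
$\frac{R{\left(G,32 \right)}}{p} + \frac{H}{-41019} = \frac{- \frac{62}{5} + \frac{1}{5} \cdot 32}{-17360} + \frac{1434}{-41019} = \left(- \frac{62}{5} + \frac{32}{5}\right) \left(- \frac{1}{17360}\right) + 1434 \left(- \frac{1}{41019}\right) = \left(-6\right) \left(- \frac{1}{17360}\right) - \frac{478}{13673} = \frac{3}{8680} - \frac{478}{13673} = - \frac{4108021}{118681640}$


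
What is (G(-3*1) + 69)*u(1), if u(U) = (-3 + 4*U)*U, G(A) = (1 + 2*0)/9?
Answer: 622/9 ≈ 69.111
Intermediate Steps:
G(A) = ⅑ (G(A) = (1 + 0)*(⅑) = 1*(⅑) = ⅑)
u(U) = U*(-3 + 4*U)
(G(-3*1) + 69)*u(1) = (⅑ + 69)*(1*(-3 + 4*1)) = 622*(1*(-3 + 4))/9 = 622*(1*1)/9 = (622/9)*1 = 622/9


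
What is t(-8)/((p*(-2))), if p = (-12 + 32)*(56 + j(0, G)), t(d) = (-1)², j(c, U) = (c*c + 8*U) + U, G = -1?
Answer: -1/1880 ≈ -0.00053191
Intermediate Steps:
j(c, U) = c² + 9*U (j(c, U) = (c² + 8*U) + U = c² + 9*U)
t(d) = 1
p = 940 (p = (-12 + 32)*(56 + (0² + 9*(-1))) = 20*(56 + (0 - 9)) = 20*(56 - 9) = 20*47 = 940)
t(-8)/((p*(-2))) = 1/(940*(-2)) = 1/(-1880) = 1*(-1/1880) = -1/1880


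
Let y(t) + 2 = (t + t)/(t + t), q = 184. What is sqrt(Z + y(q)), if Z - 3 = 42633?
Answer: sqrt(42635) ≈ 206.48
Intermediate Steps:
Z = 42636 (Z = 3 + 42633 = 42636)
y(t) = -1 (y(t) = -2 + (t + t)/(t + t) = -2 + (2*t)/((2*t)) = -2 + (2*t)*(1/(2*t)) = -2 + 1 = -1)
sqrt(Z + y(q)) = sqrt(42636 - 1) = sqrt(42635)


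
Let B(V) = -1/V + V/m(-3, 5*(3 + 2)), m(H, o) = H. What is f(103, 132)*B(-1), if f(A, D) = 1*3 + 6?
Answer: 12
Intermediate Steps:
B(V) = -1/V - V/3 (B(V) = -1/V + V/(-3) = -1/V + V*(-⅓) = -1/V - V/3)
f(A, D) = 9 (f(A, D) = 3 + 6 = 9)
f(103, 132)*B(-1) = 9*(-1/(-1) - ⅓*(-1)) = 9*(-1*(-1) + ⅓) = 9*(1 + ⅓) = 9*(4/3) = 12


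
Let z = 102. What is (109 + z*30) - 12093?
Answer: -8924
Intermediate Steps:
(109 + z*30) - 12093 = (109 + 102*30) - 12093 = (109 + 3060) - 12093 = 3169 - 12093 = -8924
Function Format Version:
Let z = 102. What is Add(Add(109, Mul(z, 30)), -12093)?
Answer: -8924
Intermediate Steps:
Add(Add(109, Mul(z, 30)), -12093) = Add(Add(109, Mul(102, 30)), -12093) = Add(Add(109, 3060), -12093) = Add(3169, -12093) = -8924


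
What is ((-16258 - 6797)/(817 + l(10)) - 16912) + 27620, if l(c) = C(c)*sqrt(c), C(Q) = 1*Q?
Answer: 2372642759/222163 + 76850*sqrt(10)/222163 ≈ 10681.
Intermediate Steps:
C(Q) = Q
l(c) = c**(3/2) (l(c) = c*sqrt(c) = c**(3/2))
((-16258 - 6797)/(817 + l(10)) - 16912) + 27620 = ((-16258 - 6797)/(817 + 10**(3/2)) - 16912) + 27620 = (-23055/(817 + 10*sqrt(10)) - 16912) + 27620 = (-16912 - 23055/(817 + 10*sqrt(10))) + 27620 = 10708 - 23055/(817 + 10*sqrt(10))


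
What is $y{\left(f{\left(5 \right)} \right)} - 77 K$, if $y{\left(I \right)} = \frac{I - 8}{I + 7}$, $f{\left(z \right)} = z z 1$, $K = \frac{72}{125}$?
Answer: $- \frac{175283}{4000} \approx -43.821$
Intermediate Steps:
$K = \frac{72}{125}$ ($K = 72 \cdot \frac{1}{125} = \frac{72}{125} \approx 0.576$)
$f{\left(z \right)} = z^{2}$ ($f{\left(z \right)} = z^{2} \cdot 1 = z^{2}$)
$y{\left(I \right)} = \frac{-8 + I}{7 + I}$
$y{\left(f{\left(5 \right)} \right)} - 77 K = \frac{-8 + 5^{2}}{7 + 5^{2}} - \frac{5544}{125} = \frac{-8 + 25}{7 + 25} - \frac{5544}{125} = \frac{1}{32} \cdot 17 - \frac{5544}{125} = \frac{17}{32} - \frac{5544}{125} = - \frac{175283}{4000}$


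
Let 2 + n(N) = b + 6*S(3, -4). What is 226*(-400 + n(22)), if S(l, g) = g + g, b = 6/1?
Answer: -100344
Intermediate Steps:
b = 6 (b = 6*1 = 6)
S(l, g) = 2*g
n(N) = -44 (n(N) = -2 + (6 + 6*(2*(-4))) = -2 + (6 + 6*(-8)) = -2 + (6 - 48) = -2 - 42 = -44)
226*(-400 + n(22)) = 226*(-400 - 44) = 226*(-444) = -100344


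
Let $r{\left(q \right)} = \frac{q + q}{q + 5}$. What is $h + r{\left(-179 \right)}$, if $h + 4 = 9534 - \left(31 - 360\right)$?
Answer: $\frac{857912}{87} \approx 9861.1$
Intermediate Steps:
$r{\left(q \right)} = \frac{2 q}{5 + q}$
$h = 9859$ ($h = -4 + \left(9534 - \left(31 - 360\right)\right) = -4 + \left(9534 - -329\right) = -4 + \left(9534 + 329\right) = -4 + 9863 = 9859$)
$h + r{\left(-179 \right)} = 9859 + 2 \left(-179\right) \frac{1}{5 - 179} = 9859 + 2 \left(-179\right) \frac{1}{-174} = 9859 + 2 \left(-179\right) \left(- \frac{1}{174}\right) = 9859 + \frac{179}{87} = \frac{857912}{87}$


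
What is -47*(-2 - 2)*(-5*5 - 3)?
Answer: -5264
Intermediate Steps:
-47*(-2 - 2)*(-5*5 - 3) = -(-188)*(-25 - 3) = -(-188)*(-28) = -47*112 = -5264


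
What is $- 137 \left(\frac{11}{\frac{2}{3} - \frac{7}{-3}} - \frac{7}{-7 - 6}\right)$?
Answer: $- \frac{22468}{39} \approx -576.1$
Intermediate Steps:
$- 137 \left(\frac{11}{\frac{2}{3} - \frac{7}{-3}} - \frac{7}{-7 - 6}\right) = - 137 \left(\frac{11}{2 \cdot \frac{1}{3} - - \frac{7}{3}} - \frac{7}{-13}\right) = - 137 \left(\frac{11}{\frac{2}{3} + \frac{7}{3}} - - \frac{7}{13}\right) = - 137 \left(\frac{11}{3} + \frac{7}{13}\right) = \left(-137\right) \frac{164}{39} = - \frac{22468}{39}$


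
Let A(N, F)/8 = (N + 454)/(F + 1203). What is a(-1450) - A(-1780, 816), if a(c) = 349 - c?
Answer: 1214263/673 ≈ 1804.3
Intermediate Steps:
A(N, F) = 8*(454 + N)/(1203 + F) (A(N, F) = 8*((N + 454)/(F + 1203)) = 8*((454 + N)/(1203 + F)) = 8*(454 + N)/(1203 + F))
a(-1450) - A(-1780, 816) = (349 - 1*(-1450)) - 8*(454 - 1780)/(1203 + 816) = (349 + 1450) - 8*(-1326)/2019 = 1799 - 8*(-1326)/2019 = 1799 - 1*(-3536/673) = 1799 + 3536/673 = 1214263/673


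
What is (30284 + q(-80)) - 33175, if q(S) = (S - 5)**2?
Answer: 4334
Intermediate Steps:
q(S) = (-5 + S)**2
(30284 + q(-80)) - 33175 = (30284 + (-5 - 80)**2) - 33175 = (30284 + (-85)**2) - 33175 = (30284 + 7225) - 33175 = 37509 - 33175 = 4334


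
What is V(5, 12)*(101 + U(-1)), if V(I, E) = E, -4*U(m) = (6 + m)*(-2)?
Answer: 1242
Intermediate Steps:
U(m) = 3 + m/2 (U(m) = -(6 + m)*(-2)/4 = -(-12 - 2*m)/4 = 3 + m/2)
V(5, 12)*(101 + U(-1)) = 12*(101 + (3 + (½)*(-1))) = 12*(101 + (3 - ½)) = 12*(101 + 5/2) = 12*(207/2) = 1242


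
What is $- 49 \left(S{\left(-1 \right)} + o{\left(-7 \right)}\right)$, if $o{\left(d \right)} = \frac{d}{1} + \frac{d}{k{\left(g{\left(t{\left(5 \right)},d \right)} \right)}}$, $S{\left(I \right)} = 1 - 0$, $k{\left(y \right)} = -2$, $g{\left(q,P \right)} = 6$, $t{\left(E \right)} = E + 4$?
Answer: $\frac{245}{2} \approx 122.5$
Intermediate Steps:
$t{\left(E \right)} = 4 + E$
$S{\left(I \right)} = 1$ ($S{\left(I \right)} = 1 + 0 = 1$)
$o{\left(d \right)} = \frac{d}{2}$ ($o{\left(d \right)} = \frac{d}{1} + \frac{d}{-2} = d 1 + d \left(- \frac{1}{2}\right) = d - \frac{d}{2} = \frac{d}{2}$)
$- 49 \left(S{\left(-1 \right)} + o{\left(-7 \right)}\right) = - 49 \left(1 + \frac{1}{2} \left(-7\right)\right) = - 49 \left(1 - \frac{7}{2}\right) = \left(-49\right) \left(- \frac{5}{2}\right) = \frac{245}{2}$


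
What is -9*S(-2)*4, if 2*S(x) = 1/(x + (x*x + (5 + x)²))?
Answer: -18/11 ≈ -1.6364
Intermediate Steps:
S(x) = 1/(2*(x + x² + (5 + x)²)) (S(x) = 1/(2*(x + (x*x + (5 + x)²))) = 1/(2*(x + (x² + (5 + x)²))) = 1/(2*(x + x² + (5 + x)²)))
-9*S(-2)*4 = -9/(2*(25 + 2*(-2)² + 11*(-2)))*4 = -9/(2*(25 + 2*4 - 22))*4 = -9/(2*(25 + 8 - 22))*4 = -9/(2*11)*4 = -9*1/22*4 = -9/22*4 = -18/11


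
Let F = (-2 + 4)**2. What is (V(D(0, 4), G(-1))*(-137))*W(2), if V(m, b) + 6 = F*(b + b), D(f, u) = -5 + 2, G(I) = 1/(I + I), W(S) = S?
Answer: 2740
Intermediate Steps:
G(I) = 1/(2*I)
D(f, u) = -3
F = 4 (F = 2**2 = 4)
V(m, b) = -6 + 8*b (V(m, b) = -6 + 4*(b + b) = -6 + 4*(2*b) = -6 + 8*b)
(V(D(0, 4), G(-1))*(-137))*W(2) = ((-6 + 8*((1/2)/(-1)))*(-137))*2 = ((-6 + 8*((1/2)*(-1)))*(-137))*2 = ((-6 + 8*(-1/2))*(-137))*2 = ((-6 - 4)*(-137))*2 = -10*(-137)*2 = 1370*2 = 2740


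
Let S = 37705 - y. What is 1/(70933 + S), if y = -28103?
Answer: 1/136741 ≈ 7.3131e-6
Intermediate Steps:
S = 65808 (S = 37705 - 1*(-28103) = 37705 + 28103 = 65808)
1/(70933 + S) = 1/(70933 + 65808) = 1/136741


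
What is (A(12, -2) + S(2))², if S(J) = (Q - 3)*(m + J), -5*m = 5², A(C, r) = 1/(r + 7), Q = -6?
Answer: 18496/25 ≈ 739.84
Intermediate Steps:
A(C, r) = 1/(7 + r)
m = -5 (m = -⅕*5² = -⅕*25 = -5)
S(J) = 45 - 9*J (S(J) = (-6 - 3)*(-5 + J) = -9*(-5 + J) = 45 - 9*J)
(A(12, -2) + S(2))² = (1/(7 - 2) + (45 - 9*2))² = (1/5 + (45 - 18))² = (⅕ + 27)² = (136/5)² = 18496/25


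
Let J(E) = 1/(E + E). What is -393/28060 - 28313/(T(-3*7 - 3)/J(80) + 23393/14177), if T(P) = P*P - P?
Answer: -11797977881509/38190091927580 ≈ -0.30893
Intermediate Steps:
T(P) = P**2 - P
J(E) = 1/(2*E)
-393/28060 - 28313/(T(-3*7 - 3)/J(80) + 23393/14177) = -393/28060 - 28313/(((-3*7 - 3)*(-1 + (-3*7 - 3)))/(((1/2)/80)) + 23393/14177) = -393*1/28060 - 28313/(((-21 - 3)*(-1 + (-21 - 3)))/(((1/2)*(1/80))) + 23393*(1/14177)) = -393/28060 - 28313/((-24*(-1 - 24))/(1/160) + 23393/14177) = -393/28060 - 28313/(-24*(-25)*160 + 23393/14177) = -393/28060 - 28313/(600*160 + 23393/14177) = -393/28060 - 28313/(96000 + 23393/14177) = -393/28060 - 28313/1361015393/14177 = -393/28060 - 28313*14177/1361015393 = -393/28060 - 401393401/1361015393 = -11797977881509/38190091927580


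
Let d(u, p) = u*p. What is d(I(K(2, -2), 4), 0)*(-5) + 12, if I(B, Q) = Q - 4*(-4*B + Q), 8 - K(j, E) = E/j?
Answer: 12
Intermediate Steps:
K(j, E) = 8 - E/j
I(B, Q) = -3*Q + 16*B (I(B, Q) = Q - 4*(Q - 4*B) = Q + (-4*Q + 16*B) = -3*Q + 16*B)
d(u, p) = p*u
d(I(K(2, -2), 4), 0)*(-5) + 12 = (0*(-3*4 + 16*(8 - 1*(-2)/2)))*(-5) + 12 = (0*(-12 + 16*(8 - 1*(-2)*½)))*(-5) + 12 = (0*(-12 + 16*(8 + 1)))*(-5) + 12 = (0*(-12 + 16*9))*(-5) + 12 = (0*(-12 + 144))*(-5) + 12 = (0*132)*(-5) + 12 = 0*(-5) + 12 = 0 + 12 = 12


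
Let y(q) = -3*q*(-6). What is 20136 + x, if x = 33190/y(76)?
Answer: 13789619/684 ≈ 20160.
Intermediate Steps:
y(q) = 18*q
x = 16595/684 (x = 33190/((18*76)) = 33190/1368 = 33190*(1/1368) = 16595/684 ≈ 24.262)
20136 + x = 20136 + 16595/684 = 13789619/684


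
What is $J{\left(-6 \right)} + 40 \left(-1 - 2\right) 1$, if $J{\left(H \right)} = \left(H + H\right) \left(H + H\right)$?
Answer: $24$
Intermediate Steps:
$J{\left(H \right)} = 4 H^{2}$ ($J{\left(H \right)} = 2 H 2 H = 4 H^{2}$)
$J{\left(-6 \right)} + 40 \left(-1 - 2\right) 1 = 4 \left(-6\right)^{2} + 40 \left(-1 - 2\right) 1 = 4 \cdot 36 + 40 \left(\left(-3\right) 1\right) = 144 + 40 \left(-3\right) = 144 - 120 = 24$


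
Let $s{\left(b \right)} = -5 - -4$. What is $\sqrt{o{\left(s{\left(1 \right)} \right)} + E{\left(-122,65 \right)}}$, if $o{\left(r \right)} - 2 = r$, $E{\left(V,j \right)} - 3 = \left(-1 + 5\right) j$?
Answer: $2 \sqrt{66} \approx 16.248$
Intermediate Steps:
$s{\left(b \right)} = -1$ ($s{\left(b \right)} = -5 + 4 = -1$)
$E{\left(V,j \right)} = 3 + 4 j$ ($E{\left(V,j \right)} = 3 + \left(-1 + 5\right) j = 3 + 4 j$)
$o{\left(r \right)} = 2 + r$
$\sqrt{o{\left(s{\left(1 \right)} \right)} + E{\left(-122,65 \right)}} = \sqrt{\left(2 - 1\right) + \left(3 + 4 \cdot 65\right)} = \sqrt{1 + \left(3 + 260\right)} = \sqrt{1 + 263} = \sqrt{264} = 2 \sqrt{66}$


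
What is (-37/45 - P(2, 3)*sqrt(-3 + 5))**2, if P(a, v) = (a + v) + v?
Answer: 260569/2025 + 592*sqrt(2)/45 ≈ 147.28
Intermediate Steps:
P(a, v) = a + 2*v
(-37/45 - P(2, 3)*sqrt(-3 + 5))**2 = (-37/45 - (2 + 2*3)*sqrt(-3 + 5))**2 = (-37*1/45 - (2 + 6)*sqrt(2))**2 = (-37/45 - 8*sqrt(2))**2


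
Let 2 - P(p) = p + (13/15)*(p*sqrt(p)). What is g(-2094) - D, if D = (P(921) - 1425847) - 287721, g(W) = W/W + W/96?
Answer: 27431459/16 + 3991*sqrt(921)/5 ≈ 1.7387e+6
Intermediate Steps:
g(W) = 1 + W/96 (g(W) = 1 + W*(1/96) = 1 + W/96)
P(p) = 2 - p - 13*p**(3/2)/15 (P(p) = 2 - (p + (13/15)*(p*sqrt(p))) = 2 - (p + (13*(1/15))*p**(3/2)) = 2 - (p + 13*p**(3/2)/15) = 2 + (-p - 13*p**(3/2)/15) = 2 - p - 13*p**(3/2)/15)
D = -1714487 - 3991*sqrt(921)/5 (D = ((2 - 1*921 - 3991*sqrt(921)/5) - 1425847) - 287721 = ((2 - 921 - 3991*sqrt(921)/5) - 1425847) - 287721 = ((-919 - 3991*sqrt(921)/5) - 1425847) - 287721 = (-1426766 - 3991*sqrt(921)/5) - 287721 = -1714487 - 3991*sqrt(921)/5 ≈ -1.7387e+6)
g(-2094) - D = (1 + (1/96)*(-2094)) - (-1714487 - 3991*sqrt(921)/5) = (1 - 349/16) + (1714487 + 3991*sqrt(921)/5) = -333/16 + (1714487 + 3991*sqrt(921)/5) = 27431459/16 + 3991*sqrt(921)/5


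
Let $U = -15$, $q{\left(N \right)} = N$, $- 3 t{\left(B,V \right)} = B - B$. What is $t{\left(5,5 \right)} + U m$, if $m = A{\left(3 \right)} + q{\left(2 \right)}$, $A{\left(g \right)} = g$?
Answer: $-75$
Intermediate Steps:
$t{\left(B,V \right)} = 0$ ($t{\left(B,V \right)} = - \frac{B - B}{3} = \left(- \frac{1}{3}\right) 0 = 0$)
$m = 5$ ($m = 3 + 2 = 5$)
$t{\left(5,5 \right)} + U m = 0 - 75 = -75$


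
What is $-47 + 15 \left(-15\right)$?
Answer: $-272$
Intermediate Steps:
$-47 + 15 \left(-15\right) = -47 - 225 = -272$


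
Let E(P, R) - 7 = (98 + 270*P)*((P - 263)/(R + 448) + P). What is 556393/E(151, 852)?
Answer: 180827725/2004455071 ≈ 0.090213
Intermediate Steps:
E(P, R) = 7 + (98 + 270*P)*(P + (-263 + P)/(448 + R)) (E(P, R) = 7 + (98 + 270*P)*((P - 263)/(R + 448) + P) = 7 + (98 + 270*P)*((-263 + P)/(448 + R) + P) = 7 + (98 + 270*P)*(P + (-263 + P)/(448 + R)))
556393/E(151, 852) = 556393/(((-22638 - 27008*151 + 7*852 + 121230*151**2 + 98*151*852 + 270*852*151**2)/(448 + 852))) = 556393/(((-22638 - 4078208 + 5964 + 121230*22801 + 12607896 + 270*852*22801)/1300)) = 556393/(((-22638 - 4078208 + 5964 + 2764165230 + 12607896 + 5245142040)/1300)) = 556393/(((1/1300)*8017820284)) = 556393/(2004455071/325) = 556393*(325/2004455071) = 180827725/2004455071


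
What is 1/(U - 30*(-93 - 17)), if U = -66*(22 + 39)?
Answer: -1/726 ≈ -0.0013774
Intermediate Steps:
U = -4026 (U = -66*61 = -4026)
1/(U - 30*(-93 - 17)) = 1/(-4026 - 30*(-93 - 17)) = 1/(-4026 - 30*(-110)) = 1/(-4026 + 3300) = 1/(-726) = -1/726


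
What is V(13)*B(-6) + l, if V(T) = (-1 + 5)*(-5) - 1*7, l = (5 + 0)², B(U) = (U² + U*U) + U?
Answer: -1757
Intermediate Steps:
B(U) = U + 2*U² (B(U) = (U² + U²) + U = 2*U² + U = U + 2*U²)
l = 25 (l = 5² = 25)
V(T) = -27 (V(T) = 4*(-5) - 7 = -20 - 7 = -27)
V(13)*B(-6) + l = -(-162)*(1 + 2*(-6)) + 25 = -(-162)*(1 - 12) + 25 = -(-162)*(-11) + 25 = -27*66 + 25 = -1782 + 25 = -1757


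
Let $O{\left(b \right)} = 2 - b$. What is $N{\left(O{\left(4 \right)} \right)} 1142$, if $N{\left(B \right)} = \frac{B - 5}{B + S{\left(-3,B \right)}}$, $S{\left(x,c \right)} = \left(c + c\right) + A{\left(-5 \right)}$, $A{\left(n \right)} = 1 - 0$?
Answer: $\frac{7994}{5} \approx 1598.8$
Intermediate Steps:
$A{\left(n \right)} = 1$ ($A{\left(n \right)} = 1 + 0 = 1$)
$S{\left(x,c \right)} = 1 + 2 c$ ($S{\left(x,c \right)} = \left(c + c\right) + 1 = 2 c + 1 = 1 + 2 c$)
$N{\left(B \right)} = \frac{-5 + B}{1 + 3 B}$ ($N{\left(B \right)} = \frac{B - 5}{B + \left(1 + 2 B\right)} = \frac{-5 + B}{1 + 3 B}$)
$N{\left(O{\left(4 \right)} \right)} 1142 = \frac{-5 + \left(2 - 4\right)}{1 + 3 \left(2 - 4\right)} 1142 = \frac{-5 - 2}{1 + 3 \left(-2\right)} 1142 = \frac{1}{1 - 6} \left(-7\right) 1142 = \frac{1}{-5} \left(-7\right) 1142 = \left(- \frac{1}{5}\right) \left(-7\right) 1142 = \frac{7}{5} \cdot 1142 = \frac{7994}{5}$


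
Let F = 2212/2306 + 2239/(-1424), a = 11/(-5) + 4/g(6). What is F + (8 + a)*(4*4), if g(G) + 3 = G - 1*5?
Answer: 494095973/8209360 ≈ 60.187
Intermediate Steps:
g(G) = -8 + G (g(G) = -3 + (G - 1*5) = -3 + (G - 5) = -3 + (-5 + G) = -8 + G)
a = -21/5 (a = 11/(-5) + 4/(-8 + 6) = 11*(-⅕) + 4/(-2) = -11/5 + 4*(-½) = -11/5 - 2 = -21/5 ≈ -4.2000)
F = -1006623/1641872 (F = 2212*(1/2306) + 2239*(-1/1424) = 1106/1153 - 2239/1424 = -1006623/1641872 ≈ -0.61309)
F + (8 + a)*(4*4) = -1006623/1641872 + (8 - 21/5)*(4*4) = -1006623/1641872 + (19/5)*16 = -1006623/1641872 + 304/5 = 494095973/8209360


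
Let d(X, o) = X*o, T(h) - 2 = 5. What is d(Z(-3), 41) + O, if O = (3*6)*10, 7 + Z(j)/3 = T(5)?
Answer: 180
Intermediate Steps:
T(h) = 7 (T(h) = 2 + 5 = 7)
Z(j) = 0 (Z(j) = -21 + 3*7 = -21 + 21 = 0)
O = 180 (O = 18*10 = 180)
d(Z(-3), 41) + O = 0*41 + 180 = 0 + 180 = 180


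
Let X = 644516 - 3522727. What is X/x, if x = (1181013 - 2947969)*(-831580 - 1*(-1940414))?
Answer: 2878211/1959260889304 ≈ 1.4690e-6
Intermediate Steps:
X = -2878211
x = -1959260889304 (x = -1766956*(-831580 + 1940414) = -1766956*1108834 = -1959260889304)
X/x = -2878211/(-1959260889304) = -2878211*(-1/1959260889304) = 2878211/1959260889304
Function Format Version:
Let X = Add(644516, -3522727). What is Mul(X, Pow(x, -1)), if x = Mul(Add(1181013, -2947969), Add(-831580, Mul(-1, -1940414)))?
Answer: Rational(2878211, 1959260889304) ≈ 1.4690e-6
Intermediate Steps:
X = -2878211
x = -1959260889304 (x = Mul(-1766956, Add(-831580, 1940414)) = Mul(-1766956, 1108834) = -1959260889304)
Mul(X, Pow(x, -1)) = Mul(-2878211, Pow(-1959260889304, -1)) = Mul(-2878211, Rational(-1, 1959260889304)) = Rational(2878211, 1959260889304)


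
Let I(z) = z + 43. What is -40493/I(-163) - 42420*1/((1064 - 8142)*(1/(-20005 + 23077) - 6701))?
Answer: 2949987482967017/8742237824280 ≈ 337.44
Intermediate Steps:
I(z) = 43 + z
-40493/I(-163) - 42420*1/((1064 - 8142)*(1/(-20005 + 23077) - 6701)) = -40493/(43 - 163) - 42420*1/((1064 - 8142)*(1/(-20005 + 23077) - 6701)) = -40493/(-120) - 42420*(-1/(7078*(1/3072 - 6701))) = -40493*(-1/120) - 42420*(-1/(7078*(1/3072 - 6701))) = 40493/120 - 42420/((-20585471/3072*(-7078))) = 40493/120 - 42420/72851981869/1536 = 40493/120 - 42420*1536/72851981869 = 40493/120 - 65157120/72851981869 = 2949987482967017/8742237824280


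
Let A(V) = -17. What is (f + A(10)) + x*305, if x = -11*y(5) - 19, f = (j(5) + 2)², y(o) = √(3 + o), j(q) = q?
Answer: -5763 - 6710*√2 ≈ -15252.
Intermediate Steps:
f = 49 (f = (5 + 2)² = 7² = 49)
x = -19 - 22*√2 (x = -11*√(3 + 5) - 19 = -22*√2 - 19 = -19 - 22*√2 ≈ -50.113)
(f + A(10)) + x*305 = (49 - 17) + (-19 - 22*√2)*305 = 32 + (-5795 - 6710*√2) = -5763 - 6710*√2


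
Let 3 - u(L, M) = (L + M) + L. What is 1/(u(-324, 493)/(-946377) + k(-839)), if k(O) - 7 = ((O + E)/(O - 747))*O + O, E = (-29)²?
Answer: -750476961/623602946543 ≈ -0.0012035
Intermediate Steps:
E = 841
u(L, M) = 3 - M - 2*L (u(L, M) = 3 - ((L + M) + L) = 3 - (M + 2*L) = 3 + (-M - 2*L) = 3 - M - 2*L)
k(O) = 7 + O + O*(841 + O)/(-747 + O) (k(O) = 7 + (((O + 841)/(O - 747))*O + O) = 7 + (((841 + O)/(-747 + O))*O + O) = 7 + (O*(841 + O)/(-747 + O) + O) = 7 + (O + O*(841 + O)/(-747 + O)) = 7 + O + O*(841 + O)/(-747 + O))
1/(u(-324, 493)/(-946377) + k(-839)) = 1/((3 - 1*493 - 2*(-324))/(-946377) + (-5229 + 2*(-839)² + 101*(-839))/(-747 - 839)) = 1/((3 - 493 + 648)*(-1/946377) + (-5229 + 2*703921 - 84739)/(-1586)) = 1/(158*(-1/946377) - (-5229 + 1407842 - 84739)/1586) = 1/(-158/946377 - 1/1586*1317874) = 1/(-158/946377 - 658937/793) = 1/(-623602946543/750476961) = -750476961/623602946543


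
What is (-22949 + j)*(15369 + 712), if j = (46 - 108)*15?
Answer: -383998199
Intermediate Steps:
j = -930 (j = -62*15 = -930)
(-22949 + j)*(15369 + 712) = (-22949 - 930)*(15369 + 712) = -23879*16081 = -383998199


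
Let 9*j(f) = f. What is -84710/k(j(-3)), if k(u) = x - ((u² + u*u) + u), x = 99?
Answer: -381195/446 ≈ -854.70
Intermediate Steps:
j(f) = f/9
k(u) = 99 - u - 2*u² (k(u) = 99 - ((u² + u*u) + u) = 99 - ((u² + u²) + u) = 99 - (2*u² + u) = 99 - (u + 2*u²) = 99 + (-u - 2*u²) = 99 - u - 2*u²)
-84710/k(j(-3)) = -84710/(99 - (-3)/9 - 2*((⅑)*(-3))²) = -84710/(99 - 1*(-⅓) - 2*(-⅓)²) = -84710/(99 + ⅓ - 2*⅑) = -84710/(99 + ⅓ - 2/9) = -84710/892/9 = -84710*9/892 = -381195/446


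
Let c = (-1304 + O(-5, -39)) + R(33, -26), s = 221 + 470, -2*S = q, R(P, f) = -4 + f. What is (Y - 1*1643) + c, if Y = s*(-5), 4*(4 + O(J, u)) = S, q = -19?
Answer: -51469/8 ≈ -6433.6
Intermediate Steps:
S = 19/2 (S = -1/2*(-19) = 19/2 ≈ 9.5000)
O(J, u) = -13/8 (O(J, u) = -4 + (1/4)*(19/2) = -4 + 19/8 = -13/8)
s = 691
Y = -3455 (Y = 691*(-5) = -3455)
c = -10685/8 (c = (-1304 - 13/8) + (-4 - 26) = -10445/8 - 30 = -10685/8 ≈ -1335.6)
(Y - 1*1643) + c = (-3455 - 1*1643) - 10685/8 = (-3455 - 1643) - 10685/8 = -5098 - 10685/8 = -51469/8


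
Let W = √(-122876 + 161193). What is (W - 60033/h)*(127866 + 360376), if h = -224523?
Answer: 9770210662/74841 + 488242*√38317 ≈ 9.5703e+7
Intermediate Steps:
W = √38317 ≈ 195.75
(W - 60033/h)*(127866 + 360376) = (√38317 - 60033/(-224523))*(127866 + 360376) = (√38317 - 60033*(-1/224523))*488242 = (√38317 + 20011/74841)*488242 = (20011/74841 + √38317)*488242 = 9770210662/74841 + 488242*√38317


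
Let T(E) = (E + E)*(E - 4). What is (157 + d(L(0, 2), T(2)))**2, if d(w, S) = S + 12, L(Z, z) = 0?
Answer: 25921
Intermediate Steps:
T(E) = 2*E*(-4 + E) (T(E) = (2*E)*(-4 + E) = 2*E*(-4 + E))
d(w, S) = 12 + S
(157 + d(L(0, 2), T(2)))**2 = (157 + (12 + 2*2*(-4 + 2)))**2 = (157 + (12 + 2*2*(-2)))**2 = (157 + (12 - 8))**2 = (157 + 4)**2 = 161**2 = 25921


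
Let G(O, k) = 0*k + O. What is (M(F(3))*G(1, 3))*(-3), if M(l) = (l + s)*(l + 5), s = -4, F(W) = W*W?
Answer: -210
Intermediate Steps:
F(W) = W**2
G(O, k) = O (G(O, k) = 0 + O = O)
M(l) = (-4 + l)*(5 + l) (M(l) = (l - 4)*(l + 5) = (-4 + l)*(5 + l))
(M(F(3))*G(1, 3))*(-3) = ((-20 + 3**2 + (3**2)**2)*1)*(-3) = ((-20 + 9 + 9**2)*1)*(-3) = ((-20 + 9 + 81)*1)*(-3) = (70*1)*(-3) = 70*(-3) = -210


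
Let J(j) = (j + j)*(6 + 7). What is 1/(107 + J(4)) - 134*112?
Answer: -3166687/211 ≈ -15008.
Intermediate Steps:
J(j) = 26*j (J(j) = (2*j)*13 = 26*j)
1/(107 + J(4)) - 134*112 = 1/(107 + 26*4) - 134*112 = 1/(107 + 104) - 15008 = 1/211 - 15008 = -3166687/211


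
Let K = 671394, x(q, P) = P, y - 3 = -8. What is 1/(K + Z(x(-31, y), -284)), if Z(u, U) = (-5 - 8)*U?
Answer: 1/675086 ≈ 1.4813e-6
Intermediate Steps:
y = -5 (y = 3 - 8 = -5)
Z(u, U) = -13*U
1/(K + Z(x(-31, y), -284)) = 1/(671394 - 13*(-284)) = 1/(671394 + 3692) = 1/675086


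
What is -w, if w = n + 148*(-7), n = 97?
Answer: 939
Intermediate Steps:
w = -939 (w = 97 + 148*(-7) = 97 - 1036 = -939)
-w = -1*(-939) = 939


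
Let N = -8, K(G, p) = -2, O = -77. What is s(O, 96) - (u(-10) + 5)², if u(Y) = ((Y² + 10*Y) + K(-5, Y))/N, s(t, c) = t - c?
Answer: -3209/16 ≈ -200.56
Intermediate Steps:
u(Y) = ¼ - 5*Y/4 - Y²/8 (u(Y) = ((Y² + 10*Y) - 2)/(-8) = (-2 + Y² + 10*Y)*(-⅛) = ¼ - 5*Y/4 - Y²/8)
s(O, 96) - (u(-10) + 5)² = (-77 - 1*96) - ((¼ - 5/4*(-10) - ⅛*(-10)²) + 5)² = (-77 - 96) - ((¼ + 25/2 - ⅛*100) + 5)² = -173 - ((¼ + 25/2 - 25/2) + 5)² = -173 - (¼ + 5)² = -173 - (21/4)² = -173 - 1*441/16 = -173 - 441/16 = -3209/16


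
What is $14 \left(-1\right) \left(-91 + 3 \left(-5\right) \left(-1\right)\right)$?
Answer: $1064$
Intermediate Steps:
$14 \left(-1\right) \left(-91 + 3 \left(-5\right) \left(-1\right)\right) = - 14 \left(-91 - -15\right) = - 14 \left(-91 + 15\right) = \left(-14\right) \left(-76\right) = 1064$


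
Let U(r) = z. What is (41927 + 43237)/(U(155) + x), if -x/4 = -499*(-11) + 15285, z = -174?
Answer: -42582/41635 ≈ -1.0227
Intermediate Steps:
U(r) = -174
x = -83096 (x = -4*(-499*(-11) + 15285) = -4*(5489 + 15285) = -4*20774 = -83096)
(41927 + 43237)/(U(155) + x) = (41927 + 43237)/(-174 - 83096) = 85164/(-83270) = 85164*(-1/83270) = -42582/41635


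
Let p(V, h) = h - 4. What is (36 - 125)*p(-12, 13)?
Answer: -801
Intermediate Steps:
p(V, h) = -4 + h
(36 - 125)*p(-12, 13) = (36 - 125)*(-4 + 13) = -89*9 = -801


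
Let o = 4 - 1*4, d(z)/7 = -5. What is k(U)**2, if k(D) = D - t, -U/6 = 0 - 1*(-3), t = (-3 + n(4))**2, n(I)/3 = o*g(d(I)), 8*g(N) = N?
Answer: 729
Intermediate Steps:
d(z) = -35 (d(z) = 7*(-5) = -35)
g(N) = N/8
o = 0 (o = 4 - 4 = 0)
n(I) = 0 (n(I) = 3*(0*((1/8)*(-35))) = 3*(0*(-35/8)) = 3*0 = 0)
t = 9 (t = (-3 + 0)**2 = (-3)**2 = 9)
U = -18 (U = -6*(0 - 1*(-3)) = -6*(0 + 3) = -6*3 = -18)
k(D) = -9 + D (k(D) = D - 1*9 = D - 9 = -9 + D)
k(U)**2 = (-9 - 18)**2 = (-27)**2 = 729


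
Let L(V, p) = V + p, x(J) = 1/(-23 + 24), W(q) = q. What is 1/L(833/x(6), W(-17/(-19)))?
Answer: 19/15844 ≈ 0.0011992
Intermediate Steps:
x(J) = 1 (x(J) = 1/1 = 1)
1/L(833/x(6), W(-17/(-19))) = 1/(833/1 - 17/(-19)) = 1/(833*1 - 17*(-1/19)) = 1/(833 + 17/19) = 1/(15844/19) = 19/15844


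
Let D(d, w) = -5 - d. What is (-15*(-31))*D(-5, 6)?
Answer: 0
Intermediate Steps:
(-15*(-31))*D(-5, 6) = (-15*(-31))*(-5 - 1*(-5)) = 465*(-5 + 5) = 465*0 = 0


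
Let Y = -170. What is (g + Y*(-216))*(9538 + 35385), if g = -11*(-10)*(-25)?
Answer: 1526034310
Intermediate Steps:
g = -2750 (g = 110*(-25) = -2750)
(g + Y*(-216))*(9538 + 35385) = (-2750 - 170*(-216))*(9538 + 35385) = (-2750 + 36720)*44923 = 33970*44923 = 1526034310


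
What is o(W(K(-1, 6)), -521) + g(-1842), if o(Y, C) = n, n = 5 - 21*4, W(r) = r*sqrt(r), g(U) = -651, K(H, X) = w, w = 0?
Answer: -730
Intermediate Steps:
K(H, X) = 0
W(r) = r**(3/2)
n = -79 (n = 5 - 84 = -79)
o(Y, C) = -79
o(W(K(-1, 6)), -521) + g(-1842) = -79 - 651 = -730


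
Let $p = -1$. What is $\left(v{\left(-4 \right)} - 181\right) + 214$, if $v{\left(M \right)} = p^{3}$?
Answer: $32$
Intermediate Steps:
$v{\left(M \right)} = -1$ ($v{\left(M \right)} = \left(-1\right)^{3} = -1$)
$\left(v{\left(-4 \right)} - 181\right) + 214 = \left(-1 - 181\right) + 214 = -182 + 214 = 32$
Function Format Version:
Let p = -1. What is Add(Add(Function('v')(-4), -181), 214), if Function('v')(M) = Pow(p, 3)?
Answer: 32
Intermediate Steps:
Function('v')(M) = -1 (Function('v')(M) = Pow(-1, 3) = -1)
Add(Add(Function('v')(-4), -181), 214) = Add(Add(-1, -181), 214) = Add(-182, 214) = 32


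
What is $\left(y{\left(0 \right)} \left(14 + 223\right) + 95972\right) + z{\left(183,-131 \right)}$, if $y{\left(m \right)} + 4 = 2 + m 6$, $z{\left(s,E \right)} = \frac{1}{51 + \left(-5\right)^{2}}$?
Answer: $\frac{7257849}{76} \approx 95498.0$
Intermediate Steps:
$z{\left(s,E \right)} = \frac{1}{76}$ ($z{\left(s,E \right)} = \frac{1}{51 + 25} = \frac{1}{76}$)
$y{\left(m \right)} = -2 + 6 m$ ($y{\left(m \right)} = -4 + \left(2 + m 6\right) = -4 + \left(2 + 6 m\right) = -2 + 6 m$)
$\left(y{\left(0 \right)} \left(14 + 223\right) + 95972\right) + z{\left(183,-131 \right)} = \left(\left(-2 + 6 \cdot 0\right) \left(14 + 223\right) + 95972\right) + \frac{1}{76} = \left(\left(-2 + 0\right) 237 + 95972\right) + \frac{1}{76} = \left(\left(-2\right) 237 + 95972\right) + \frac{1}{76} = \left(-474 + 95972\right) + \frac{1}{76} = 95498 + \frac{1}{76} = \frac{7257849}{76}$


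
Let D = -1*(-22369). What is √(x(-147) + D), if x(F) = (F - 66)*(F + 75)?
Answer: √37705 ≈ 194.18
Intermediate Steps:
x(F) = (-66 + F)*(75 + F)
D = 22369
√(x(-147) + D) = √((-4950 + (-147)² + 9*(-147)) + 22369) = √((-4950 + 21609 - 1323) + 22369) = √(15336 + 22369) = √37705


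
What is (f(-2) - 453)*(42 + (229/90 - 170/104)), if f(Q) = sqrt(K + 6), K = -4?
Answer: -15161759/780 + 100409*sqrt(2)/2340 ≈ -19377.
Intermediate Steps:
f(Q) = sqrt(2) (f(Q) = sqrt(-4 + 6) = sqrt(2))
(f(-2) - 453)*(42 + (229/90 - 170/104)) = (sqrt(2) - 453)*(42 + (229/90 - 170/104)) = (-453 + sqrt(2))*(42 + (229*(1/90) - 170*1/104)) = (-453 + sqrt(2))*(42 + (229/90 - 85/52)) = (-453 + sqrt(2))*(42 + 2129/2340) = (-453 + sqrt(2))*(100409/2340) = -15161759/780 + 100409*sqrt(2)/2340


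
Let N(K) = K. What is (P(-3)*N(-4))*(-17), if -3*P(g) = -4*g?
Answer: -272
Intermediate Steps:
P(g) = 4*g/3 (P(g) = -(-4)*g/3 = 4*g/3)
(P(-3)*N(-4))*(-17) = (((4/3)*(-3))*(-4))*(-17) = -4*(-4)*(-17) = 16*(-17) = -272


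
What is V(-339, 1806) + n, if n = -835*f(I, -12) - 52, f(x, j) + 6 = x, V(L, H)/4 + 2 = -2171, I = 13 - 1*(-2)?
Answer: -16259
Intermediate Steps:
I = 15 (I = 13 + 2 = 15)
V(L, H) = -8692 (V(L, H) = -8 + 4*(-2171) = -8 - 8684 = -8692)
f(x, j) = -6 + x
n = -7567 (n = -835*(-6 + 15) - 52 = -835*9 - 52 = -7515 - 52 = -7567)
V(-339, 1806) + n = -8692 - 7567 = -16259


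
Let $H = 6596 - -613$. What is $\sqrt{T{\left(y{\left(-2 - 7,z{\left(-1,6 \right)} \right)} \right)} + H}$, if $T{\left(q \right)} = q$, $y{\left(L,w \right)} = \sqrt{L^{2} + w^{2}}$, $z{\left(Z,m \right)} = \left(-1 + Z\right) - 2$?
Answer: $\sqrt{7209 + \sqrt{97}} \approx 84.964$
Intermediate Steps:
$z{\left(Z,m \right)} = -3 + Z$
$H = 7209$ ($H = 6596 + 613 = 7209$)
$\sqrt{T{\left(y{\left(-2 - 7,z{\left(-1,6 \right)} \right)} \right)} + H} = \sqrt{\sqrt{\left(-2 - 7\right)^{2} + \left(-3 - 1\right)^{2}} + 7209} = \sqrt{\sqrt{\left(-9\right)^{2} + \left(-4\right)^{2}} + 7209} = \sqrt{\sqrt{81 + 16} + 7209} = \sqrt{\sqrt{97} + 7209} = \sqrt{7209 + \sqrt{97}}$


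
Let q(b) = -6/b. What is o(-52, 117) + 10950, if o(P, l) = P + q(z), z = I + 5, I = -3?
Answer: 10895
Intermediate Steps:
z = 2 (z = -3 + 5 = 2)
o(P, l) = -3 + P (o(P, l) = P - 6/2 = P - 6*½ = P - 3 = -3 + P)
o(-52, 117) + 10950 = (-3 - 52) + 10950 = -55 + 10950 = 10895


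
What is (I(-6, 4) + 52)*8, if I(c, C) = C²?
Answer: 544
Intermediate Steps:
(I(-6, 4) + 52)*8 = (4² + 52)*8 = (16 + 52)*8 = 68*8 = 544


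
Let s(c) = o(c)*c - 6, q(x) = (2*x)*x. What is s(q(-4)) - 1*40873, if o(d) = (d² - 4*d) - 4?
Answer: -12335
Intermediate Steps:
q(x) = 2*x²
o(d) = -4 + d² - 4*d
s(c) = -6 + c*(-4 + c² - 4*c) (s(c) = (-4 + c² - 4*c)*c - 6 = c*(-4 + c² - 4*c) - 6 = -6 + c*(-4 + c² - 4*c))
s(q(-4)) - 1*40873 = (-6 - 2*(-4)²*(4 - (2*(-4)²)² + 4*(2*(-4)²))) - 1*40873 = (-6 - 2*16*(4 - (2*16)² + 4*(2*16))) - 40873 = (-6 - 1*32*(4 - 1*32² + 4*32)) - 40873 = (-6 - 1*32*(4 - 1*1024 + 128)) - 40873 = (-6 - 1*32*(4 - 1024 + 128)) - 40873 = (-6 - 1*32*(-892)) - 40873 = (-6 + 28544) - 40873 = 28538 - 40873 = -12335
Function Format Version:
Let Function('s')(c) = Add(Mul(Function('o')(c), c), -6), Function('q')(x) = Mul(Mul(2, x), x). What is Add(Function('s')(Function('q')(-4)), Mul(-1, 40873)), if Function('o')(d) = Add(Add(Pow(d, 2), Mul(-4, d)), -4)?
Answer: -12335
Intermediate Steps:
Function('q')(x) = Mul(2, Pow(x, 2))
Function('o')(d) = Add(-4, Pow(d, 2), Mul(-4, d))
Function('s')(c) = Add(-6, Mul(c, Add(-4, Pow(c, 2), Mul(-4, c)))) (Function('s')(c) = Add(Mul(Add(-4, Pow(c, 2), Mul(-4, c)), c), -6) = Add(Mul(c, Add(-4, Pow(c, 2), Mul(-4, c))), -6) = Add(-6, Mul(c, Add(-4, Pow(c, 2), Mul(-4, c)))))
Add(Function('s')(Function('q')(-4)), Mul(-1, 40873)) = Add(Add(-6, Mul(-1, Mul(2, Pow(-4, 2)), Add(4, Mul(-1, Pow(Mul(2, Pow(-4, 2)), 2)), Mul(4, Mul(2, Pow(-4, 2)))))), Mul(-1, 40873)) = Add(Add(-6, Mul(-1, Mul(2, 16), Add(4, Mul(-1, Pow(Mul(2, 16), 2)), Mul(4, Mul(2, 16))))), -40873) = Add(Add(-6, Mul(-1, 32, Add(4, Mul(-1, Pow(32, 2)), Mul(4, 32)))), -40873) = Add(Add(-6, Mul(-1, 32, Add(4, Mul(-1, 1024), 128))), -40873) = Add(Add(-6, Mul(-1, 32, Add(4, -1024, 128))), -40873) = Add(Add(-6, Mul(-1, 32, -892)), -40873) = Add(Add(-6, 28544), -40873) = Add(28538, -40873) = -12335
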